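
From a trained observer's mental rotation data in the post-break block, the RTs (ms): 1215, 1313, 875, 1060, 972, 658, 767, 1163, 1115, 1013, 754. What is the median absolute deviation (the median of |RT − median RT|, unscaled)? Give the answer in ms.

150 ms

Sorted: 658, 754, 767, 875, 972, 1013, 1060, 1115, 1163, 1215, 1313 → median = 1013
|x − 1013|: 202, 300, 138, 47, 41, 355, 246, 150, 102, 0, 259
Sorted deviations: 0, 41, 47, 102, 138, 150, 202, 246, 259, 300, 355 → MAD = 150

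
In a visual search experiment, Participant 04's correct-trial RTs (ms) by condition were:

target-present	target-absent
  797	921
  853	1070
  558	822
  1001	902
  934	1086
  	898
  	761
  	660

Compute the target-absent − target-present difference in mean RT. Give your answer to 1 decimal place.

61.4 ms

M(target-present) = 4143/5 = 828.600
M(target-absent) = 7120/8 = 890.000
Difference = 890.000 − 828.600 = 61.400 ms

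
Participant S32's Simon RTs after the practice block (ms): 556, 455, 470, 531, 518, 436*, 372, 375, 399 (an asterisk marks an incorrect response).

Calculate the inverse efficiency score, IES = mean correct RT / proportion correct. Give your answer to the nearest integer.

Correct trials (n=8): 556, 455, 470, 531, 518, 372, 375, 399
Mean correct RT = 3676/8 = 459.5000 ms
Proportion correct = 8/9
IES = 459.5000 / (8/9) = 516.938 ms

517 ms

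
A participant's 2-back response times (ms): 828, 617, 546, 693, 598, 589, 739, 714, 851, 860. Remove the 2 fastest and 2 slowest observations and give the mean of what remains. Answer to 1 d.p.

698.2 ms

Sorted: 546, 589, 598, 617, 693, 714, 739, 828, 851, 860
Drop lowest 2 (546, 589) and highest 2 (851, 860)
Remaining (n=6): Σ = 4189, mean = 4189/6 = 698.167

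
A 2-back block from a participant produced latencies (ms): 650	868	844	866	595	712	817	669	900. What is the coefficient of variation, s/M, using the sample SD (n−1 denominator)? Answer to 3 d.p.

0.147

n = 9, Σ = 6921, M = 769.0000
Σ(x−M)² = 101986.000; s = √(101986.000/8) = 112.9081
CV = 112.9081 / 769.0000 = 0.14682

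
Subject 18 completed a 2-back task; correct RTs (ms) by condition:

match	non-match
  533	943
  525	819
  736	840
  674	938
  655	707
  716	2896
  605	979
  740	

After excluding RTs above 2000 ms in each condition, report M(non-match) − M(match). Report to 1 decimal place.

223.0 ms

non-match: exclude 2896
M(match) = 5184/8 = 648.000
M(non-match) = 5226/6 = 871.000
Difference = 871.000 − 648.000 = 223.000 ms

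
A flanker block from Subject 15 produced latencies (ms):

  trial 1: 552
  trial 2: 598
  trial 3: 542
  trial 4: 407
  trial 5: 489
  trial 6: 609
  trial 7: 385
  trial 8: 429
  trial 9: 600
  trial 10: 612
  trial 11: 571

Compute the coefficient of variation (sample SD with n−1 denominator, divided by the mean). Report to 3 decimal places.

n = 11, Σ = 5794, M = 526.7273
Σ(x−M)² = 72716.182; s = √(72716.182/10) = 85.2738
CV = 85.2738 / 526.7273 = 0.16189

0.162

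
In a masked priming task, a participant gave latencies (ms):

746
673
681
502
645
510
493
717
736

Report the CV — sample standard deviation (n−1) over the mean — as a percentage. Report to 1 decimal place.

16.4%

n = 9, Σ = 5703, M = 633.6667
Σ(x−M)² = 86368.000; s = √(86368.000/8) = 103.9038
CV = 103.9038 / 633.6667 = 0.16397 = 16.397%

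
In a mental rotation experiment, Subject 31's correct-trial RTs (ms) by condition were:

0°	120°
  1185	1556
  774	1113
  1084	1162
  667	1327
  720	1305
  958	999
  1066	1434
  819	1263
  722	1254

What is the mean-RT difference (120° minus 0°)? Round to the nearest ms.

380 ms

M(0°) = 7995/9 = 888.333
M(120°) = 11413/9 = 1268.111
Difference = 1268.111 − 888.333 = 379.778 ms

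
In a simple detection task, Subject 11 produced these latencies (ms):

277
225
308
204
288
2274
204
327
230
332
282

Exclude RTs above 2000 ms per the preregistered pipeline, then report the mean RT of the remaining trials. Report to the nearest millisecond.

Excluded: 2274
Retained (n=10): Σ = 2677
Mean = 2677/10 = 267.7000

268 ms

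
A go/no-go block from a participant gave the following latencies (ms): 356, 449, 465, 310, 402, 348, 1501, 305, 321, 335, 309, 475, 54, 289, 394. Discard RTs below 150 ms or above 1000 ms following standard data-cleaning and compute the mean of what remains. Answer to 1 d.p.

366.0 ms

Excluded: 54, 1501
Retained (n=13): Σ = 4758
Mean = 4758/13 = 366.0000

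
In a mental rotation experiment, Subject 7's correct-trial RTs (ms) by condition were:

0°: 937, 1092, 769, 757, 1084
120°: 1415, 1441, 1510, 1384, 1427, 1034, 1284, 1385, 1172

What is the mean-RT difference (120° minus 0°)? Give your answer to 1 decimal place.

411.3 ms

M(0°) = 4639/5 = 927.800
M(120°) = 12052/9 = 1339.111
Difference = 1339.111 − 927.800 = 411.311 ms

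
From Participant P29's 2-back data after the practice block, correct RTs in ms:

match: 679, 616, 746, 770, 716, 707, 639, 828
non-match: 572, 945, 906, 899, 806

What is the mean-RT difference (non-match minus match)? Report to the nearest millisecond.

113 ms

M(match) = 5701/8 = 712.625
M(non-match) = 4128/5 = 825.600
Difference = 825.600 − 712.625 = 112.975 ms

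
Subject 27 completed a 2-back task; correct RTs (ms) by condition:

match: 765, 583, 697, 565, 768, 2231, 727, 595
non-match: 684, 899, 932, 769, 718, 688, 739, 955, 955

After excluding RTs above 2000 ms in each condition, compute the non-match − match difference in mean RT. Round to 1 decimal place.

144.0 ms

match: exclude 2231
M(match) = 4700/7 = 671.429
M(non-match) = 7339/9 = 815.444
Difference = 815.444 − 671.429 = 144.016 ms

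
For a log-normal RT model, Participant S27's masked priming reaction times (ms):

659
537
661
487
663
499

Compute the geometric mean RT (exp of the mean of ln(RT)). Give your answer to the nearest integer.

ln(RT): 6.4907, 6.2860, 6.4938, 6.1883, 6.4968, 6.2126
Mean ln(RT) = 38.1681/6 = 6.36135
Geometric mean = exp(6.36135) = 579.03 ms

579 ms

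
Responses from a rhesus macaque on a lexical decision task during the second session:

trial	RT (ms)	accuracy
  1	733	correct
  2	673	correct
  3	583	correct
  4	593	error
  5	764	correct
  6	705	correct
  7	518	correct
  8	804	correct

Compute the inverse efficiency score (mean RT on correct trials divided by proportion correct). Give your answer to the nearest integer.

Correct trials (n=7): 733, 673, 583, 764, 705, 518, 804
Mean correct RT = 4780/7 = 682.8571 ms
Proportion correct = 7/8
IES = 682.8571 / (7/8) = 780.408 ms

780 ms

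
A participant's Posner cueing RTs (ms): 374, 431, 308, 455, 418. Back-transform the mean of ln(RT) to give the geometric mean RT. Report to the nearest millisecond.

394 ms

ln(RT): 5.9243, 6.0661, 5.7301, 6.1203, 6.0355
Mean ln(RT) = 29.8762/5 = 5.97525
Geometric mean = exp(5.97525) = 393.57 ms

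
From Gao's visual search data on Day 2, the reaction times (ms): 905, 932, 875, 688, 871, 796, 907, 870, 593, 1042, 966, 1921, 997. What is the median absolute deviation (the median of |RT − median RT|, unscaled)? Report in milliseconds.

61 ms

Sorted: 593, 688, 796, 870, 871, 875, 905, 907, 932, 966, 997, 1042, 1921 → median = 905
|x − 905|: 0, 27, 30, 217, 34, 109, 2, 35, 312, 137, 61, 1016, 92
Sorted deviations: 0, 2, 27, 30, 34, 35, 61, 92, 109, 137, 217, 312, 1016 → MAD = 61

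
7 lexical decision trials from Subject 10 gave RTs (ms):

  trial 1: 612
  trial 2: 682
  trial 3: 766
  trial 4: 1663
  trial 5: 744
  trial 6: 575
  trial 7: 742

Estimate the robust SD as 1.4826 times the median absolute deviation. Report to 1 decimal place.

Sorted: 575, 612, 682, 742, 744, 766, 1663 → median = 742
|x − 742| sorted: 0, 2, 24, 60, 130, 167, 921 → MAD = 60
Robust SD ≈ 1.4826 × 60 = 88.956

89.0 ms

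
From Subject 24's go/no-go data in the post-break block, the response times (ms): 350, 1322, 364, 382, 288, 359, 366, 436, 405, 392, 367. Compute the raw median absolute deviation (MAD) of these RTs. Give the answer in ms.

17 ms

Sorted: 288, 350, 359, 364, 366, 367, 382, 392, 405, 436, 1322 → median = 367
|x − 367|: 17, 955, 3, 15, 79, 8, 1, 69, 38, 25, 0
Sorted deviations: 0, 1, 3, 8, 15, 17, 25, 38, 69, 79, 955 → MAD = 17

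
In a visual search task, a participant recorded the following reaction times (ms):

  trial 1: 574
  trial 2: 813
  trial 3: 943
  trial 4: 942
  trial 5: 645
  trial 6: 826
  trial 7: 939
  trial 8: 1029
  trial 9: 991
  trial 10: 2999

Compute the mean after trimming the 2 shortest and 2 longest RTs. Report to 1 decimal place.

Sorted: 574, 645, 813, 826, 939, 942, 943, 991, 1029, 2999
Drop lowest 2 (574, 645) and highest 2 (1029, 2999)
Remaining (n=6): Σ = 5454, mean = 5454/6 = 909.000

909.0 ms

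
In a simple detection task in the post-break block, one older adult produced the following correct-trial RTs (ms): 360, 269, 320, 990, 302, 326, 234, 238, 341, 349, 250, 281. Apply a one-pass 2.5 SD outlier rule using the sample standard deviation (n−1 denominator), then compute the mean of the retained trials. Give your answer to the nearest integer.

n = 12, ΣRT = 4260, M = 355.000
Σ(x−M)² = 460584.00; s = √(460584.00/11) = 204.625
Cutoffs: 355.000 ± 2.5·204.625 → [-156.6, 866.6]
Outside: 990 → excluded.
Retained (n=11): Σ = 3270, mean = 3270/11 = 297.273

297 ms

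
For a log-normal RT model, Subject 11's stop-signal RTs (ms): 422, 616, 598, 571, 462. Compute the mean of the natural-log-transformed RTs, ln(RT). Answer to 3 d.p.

ln(RT): 6.0450, 6.4232, 6.3936, 6.3474, 6.1356
Σ ln(RT) = 31.3448
Mean = 31.3448/5 = 6.26896

6.269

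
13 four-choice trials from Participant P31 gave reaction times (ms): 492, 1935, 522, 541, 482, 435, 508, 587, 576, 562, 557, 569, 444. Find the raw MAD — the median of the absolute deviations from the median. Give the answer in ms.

35 ms

Sorted: 435, 444, 482, 492, 508, 522, 541, 557, 562, 569, 576, 587, 1935 → median = 541
|x − 541|: 49, 1394, 19, 0, 59, 106, 33, 46, 35, 21, 16, 28, 97
Sorted deviations: 0, 16, 19, 21, 28, 33, 35, 46, 49, 59, 97, 106, 1394 → MAD = 35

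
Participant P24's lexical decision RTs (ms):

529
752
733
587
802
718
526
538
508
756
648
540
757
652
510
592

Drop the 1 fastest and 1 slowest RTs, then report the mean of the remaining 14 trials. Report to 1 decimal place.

Sorted: 508, 510, 526, 529, 538, 540, 587, 592, 648, 652, 718, 733, 752, 756, 757, 802
Drop lowest 1 (508) and highest 1 (802)
Remaining (n=14): Σ = 8838, mean = 8838/14 = 631.286

631.3 ms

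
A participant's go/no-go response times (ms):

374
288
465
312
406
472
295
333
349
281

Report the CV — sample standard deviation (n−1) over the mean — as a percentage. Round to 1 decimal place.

n = 10, Σ = 3575, M = 357.5000
Σ(x−M)² = 44622.500; s = √(44622.500/9) = 70.4135
CV = 70.4135 / 357.5000 = 0.19696 = 19.696%

19.7%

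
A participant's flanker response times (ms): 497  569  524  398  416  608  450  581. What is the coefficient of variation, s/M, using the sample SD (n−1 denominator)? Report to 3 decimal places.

n = 8, Σ = 4043, M = 505.3750
Σ(x−M)² = 43299.875; s = √(43299.875/7) = 78.6492
CV = 78.6492 / 505.3750 = 0.15563

0.156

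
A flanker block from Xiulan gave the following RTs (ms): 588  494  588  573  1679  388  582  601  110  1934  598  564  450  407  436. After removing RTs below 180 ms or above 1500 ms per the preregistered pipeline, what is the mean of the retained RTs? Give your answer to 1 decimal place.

Excluded: 110, 1679, 1934
Retained (n=12): Σ = 6269
Mean = 6269/12 = 522.4167

522.4 ms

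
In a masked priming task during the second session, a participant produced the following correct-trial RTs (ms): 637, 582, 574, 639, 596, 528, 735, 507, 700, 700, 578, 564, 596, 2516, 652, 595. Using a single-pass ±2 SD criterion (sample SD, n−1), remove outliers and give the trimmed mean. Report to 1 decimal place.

n = 16, ΣRT = 11699, M = 731.188
Σ(x−M)² = 3456182.44; s = √(3456182.44/15) = 480.013
Cutoffs: 731.188 ± 2·480.013 → [-228.8, 1691.2]
Outside: 2516 → excluded.
Retained (n=15): Σ = 9183, mean = 9183/15 = 612.200

612.2 ms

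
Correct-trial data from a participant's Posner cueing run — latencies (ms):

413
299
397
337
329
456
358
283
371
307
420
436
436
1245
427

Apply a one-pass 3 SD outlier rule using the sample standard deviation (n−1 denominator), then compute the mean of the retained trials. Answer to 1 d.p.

n = 15, ΣRT = 6514, M = 434.267
Σ(x−M)² = 747600.93; s = √(747600.93/14) = 231.085
Cutoffs: 434.267 ± 3·231.085 → [-259.0, 1127.5]
Outside: 1245 → excluded.
Retained (n=14): Σ = 5269, mean = 5269/14 = 376.357

376.4 ms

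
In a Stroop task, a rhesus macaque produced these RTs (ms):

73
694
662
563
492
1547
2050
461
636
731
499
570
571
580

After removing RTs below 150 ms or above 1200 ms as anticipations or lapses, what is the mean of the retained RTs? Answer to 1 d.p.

587.2 ms

Excluded: 73, 1547, 2050
Retained (n=11): Σ = 6459
Mean = 6459/11 = 587.1818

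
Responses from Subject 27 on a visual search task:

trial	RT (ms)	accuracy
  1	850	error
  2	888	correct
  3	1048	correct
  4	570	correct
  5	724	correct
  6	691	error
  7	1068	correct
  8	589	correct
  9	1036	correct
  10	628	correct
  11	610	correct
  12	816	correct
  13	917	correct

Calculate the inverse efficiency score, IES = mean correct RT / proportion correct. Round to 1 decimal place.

955.6 ms

Correct trials (n=11): 888, 1048, 570, 724, 1068, 589, 1036, 628, 610, 816, 917
Mean correct RT = 8894/11 = 808.5455 ms
Proportion correct = 11/13
IES = 808.5455 / (11/13) = 955.554 ms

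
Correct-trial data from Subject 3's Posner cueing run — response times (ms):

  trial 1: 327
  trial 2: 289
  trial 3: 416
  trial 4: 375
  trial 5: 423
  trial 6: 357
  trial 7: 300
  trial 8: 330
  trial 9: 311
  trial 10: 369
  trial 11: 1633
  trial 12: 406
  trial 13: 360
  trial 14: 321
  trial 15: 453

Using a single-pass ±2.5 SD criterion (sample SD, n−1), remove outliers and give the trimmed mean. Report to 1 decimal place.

n = 15, ΣRT = 6670, M = 444.667
Σ(x−M)² = 1545739.33; s = √(1545739.33/14) = 332.280
Cutoffs: 444.667 ± 2.5·332.280 → [-386.0, 1275.4]
Outside: 1633 → excluded.
Retained (n=14): Σ = 5037, mean = 5037/14 = 359.786

359.8 ms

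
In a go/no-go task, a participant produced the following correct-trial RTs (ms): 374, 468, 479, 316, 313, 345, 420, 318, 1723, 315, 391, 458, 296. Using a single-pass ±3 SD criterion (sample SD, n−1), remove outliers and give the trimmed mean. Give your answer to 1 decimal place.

374.4 ms

n = 13, ΣRT = 6216, M = 478.154
Σ(x−M)² = 1728725.69; s = √(1728725.69/12) = 379.553
Cutoffs: 478.154 ± 3·379.553 → [-660.5, 1616.8]
Outside: 1723 → excluded.
Retained (n=12): Σ = 4493, mean = 4493/12 = 374.417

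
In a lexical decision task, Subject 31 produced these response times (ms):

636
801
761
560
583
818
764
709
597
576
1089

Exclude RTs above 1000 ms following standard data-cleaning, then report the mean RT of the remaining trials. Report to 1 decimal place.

680.5 ms

Excluded: 1089
Retained (n=10): Σ = 6805
Mean = 6805/10 = 680.5000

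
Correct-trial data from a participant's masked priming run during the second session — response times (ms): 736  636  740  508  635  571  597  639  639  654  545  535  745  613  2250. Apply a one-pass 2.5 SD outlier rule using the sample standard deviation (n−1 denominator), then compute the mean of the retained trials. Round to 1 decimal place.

n = 15, ΣRT = 11043, M = 736.200
Σ(x−M)² = 2528576.40; s = √(2528576.40/14) = 424.985
Cutoffs: 736.200 ± 2.5·424.985 → [-326.3, 1798.7]
Outside: 2250 → excluded.
Retained (n=14): Σ = 8793, mean = 8793/14 = 628.071

628.1 ms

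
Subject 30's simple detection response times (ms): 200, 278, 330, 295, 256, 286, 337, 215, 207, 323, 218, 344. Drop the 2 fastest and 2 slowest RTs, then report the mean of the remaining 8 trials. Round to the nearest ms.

Sorted: 200, 207, 215, 218, 256, 278, 286, 295, 323, 330, 337, 344
Drop lowest 2 (200, 207) and highest 2 (337, 344)
Remaining (n=8): Σ = 2201, mean = 2201/8 = 275.125

275 ms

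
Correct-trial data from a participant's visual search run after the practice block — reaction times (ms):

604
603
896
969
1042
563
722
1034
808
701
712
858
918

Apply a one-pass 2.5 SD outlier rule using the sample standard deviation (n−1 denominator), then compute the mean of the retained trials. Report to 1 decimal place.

802.3 ms

n = 13, ΣRT = 10430, M = 802.308
Σ(x−M)² = 325402.77; s = √(325402.77/12) = 164.672
Cutoffs: 802.308 ± 2.5·164.672 → [390.6, 1214.0]
No RTs fall outside the cutoffs; all 13 retained. Mean = 10430/13 = 802.308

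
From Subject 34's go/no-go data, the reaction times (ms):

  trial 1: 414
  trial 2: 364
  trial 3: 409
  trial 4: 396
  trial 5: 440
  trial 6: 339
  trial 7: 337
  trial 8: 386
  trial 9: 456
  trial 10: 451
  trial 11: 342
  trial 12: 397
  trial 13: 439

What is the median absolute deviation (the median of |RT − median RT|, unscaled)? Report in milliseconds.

42 ms

Sorted: 337, 339, 342, 364, 386, 396, 397, 409, 414, 439, 440, 451, 456 → median = 397
|x − 397|: 17, 33, 12, 1, 43, 58, 60, 11, 59, 54, 55, 0, 42
Sorted deviations: 0, 1, 11, 12, 17, 33, 42, 43, 54, 55, 58, 59, 60 → MAD = 42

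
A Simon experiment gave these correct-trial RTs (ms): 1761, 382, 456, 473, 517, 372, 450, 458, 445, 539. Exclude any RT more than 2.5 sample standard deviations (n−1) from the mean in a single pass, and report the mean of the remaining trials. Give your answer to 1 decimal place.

n = 10, ΣRT = 5853, M = 585.300
Σ(x−M)² = 1559432.10; s = √(1559432.10/9) = 416.257
Cutoffs: 585.300 ± 2.5·416.257 → [-455.3, 1625.9]
Outside: 1761 → excluded.
Retained (n=9): Σ = 4092, mean = 4092/9 = 454.667

454.7 ms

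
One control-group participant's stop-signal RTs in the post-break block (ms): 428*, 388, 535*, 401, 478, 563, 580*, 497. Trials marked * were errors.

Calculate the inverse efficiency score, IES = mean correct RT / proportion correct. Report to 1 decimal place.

744.6 ms

Correct trials (n=5): 388, 401, 478, 563, 497
Mean correct RT = 2327/5 = 465.4000 ms
Proportion correct = 5/8
IES = 465.4000 / (5/8) = 744.640 ms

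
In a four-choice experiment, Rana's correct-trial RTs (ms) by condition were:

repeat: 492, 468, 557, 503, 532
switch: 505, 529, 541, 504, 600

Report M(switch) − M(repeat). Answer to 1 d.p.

25.4 ms

M(repeat) = 2552/5 = 510.400
M(switch) = 2679/5 = 535.800
Difference = 535.800 − 510.400 = 25.400 ms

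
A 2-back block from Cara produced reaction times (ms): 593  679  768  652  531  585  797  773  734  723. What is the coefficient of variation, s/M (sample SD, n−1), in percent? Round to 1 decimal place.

n = 10, Σ = 6835, M = 683.5000
Σ(x−M)² = 74304.500; s = √(74304.500/9) = 90.8628
CV = 90.8628 / 683.5000 = 0.13294 = 13.294%

13.3%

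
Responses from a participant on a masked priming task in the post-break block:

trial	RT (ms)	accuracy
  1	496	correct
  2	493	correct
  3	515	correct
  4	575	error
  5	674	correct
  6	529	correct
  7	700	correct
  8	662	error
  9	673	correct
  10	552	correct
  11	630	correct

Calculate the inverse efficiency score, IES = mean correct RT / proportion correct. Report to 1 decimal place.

714.6 ms

Correct trials (n=9): 496, 493, 515, 674, 529, 700, 673, 552, 630
Mean correct RT = 5262/9 = 584.6667 ms
Proportion correct = 9/11
IES = 584.6667 / (9/11) = 714.593 ms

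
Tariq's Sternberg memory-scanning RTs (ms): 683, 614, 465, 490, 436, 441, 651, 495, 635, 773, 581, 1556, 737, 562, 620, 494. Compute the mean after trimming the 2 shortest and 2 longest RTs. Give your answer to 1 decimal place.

585.6 ms

Sorted: 436, 441, 465, 490, 494, 495, 562, 581, 614, 620, 635, 651, 683, 737, 773, 1556
Drop lowest 2 (436, 441) and highest 2 (773, 1556)
Remaining (n=12): Σ = 7027, mean = 7027/12 = 585.583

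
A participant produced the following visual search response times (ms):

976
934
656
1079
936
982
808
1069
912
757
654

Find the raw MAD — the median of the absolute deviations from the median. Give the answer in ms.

126 ms

Sorted: 654, 656, 757, 808, 912, 934, 936, 976, 982, 1069, 1079 → median = 934
|x − 934|: 42, 0, 278, 145, 2, 48, 126, 135, 22, 177, 280
Sorted deviations: 0, 2, 22, 42, 48, 126, 135, 145, 177, 278, 280 → MAD = 126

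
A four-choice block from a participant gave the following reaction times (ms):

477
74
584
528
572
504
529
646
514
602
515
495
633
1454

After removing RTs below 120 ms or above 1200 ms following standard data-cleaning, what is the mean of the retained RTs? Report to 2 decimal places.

Excluded: 74, 1454
Retained (n=12): Σ = 6599
Mean = 6599/12 = 549.9167

549.92 ms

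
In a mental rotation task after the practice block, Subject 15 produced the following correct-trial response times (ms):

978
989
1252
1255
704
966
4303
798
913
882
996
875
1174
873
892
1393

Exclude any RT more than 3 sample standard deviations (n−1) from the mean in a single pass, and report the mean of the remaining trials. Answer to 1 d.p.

n = 16, ΣRT = 19243, M = 1202.688
Σ(x−M)² = 10760855.44; s = √(10760855.44/15) = 846.989
Cutoffs: 1202.688 ± 3·846.989 → [-1338.3, 3743.7]
Outside: 4303 → excluded.
Retained (n=15): Σ = 14940, mean = 14940/15 = 996.000

996.0 ms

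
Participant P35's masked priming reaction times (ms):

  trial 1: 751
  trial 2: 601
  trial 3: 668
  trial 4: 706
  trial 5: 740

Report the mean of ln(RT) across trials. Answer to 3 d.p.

ln(RT): 6.6214, 6.3986, 6.5043, 6.5596, 6.6067
Σ ln(RT) = 32.6906
Mean = 32.6906/5 = 6.53811

6.538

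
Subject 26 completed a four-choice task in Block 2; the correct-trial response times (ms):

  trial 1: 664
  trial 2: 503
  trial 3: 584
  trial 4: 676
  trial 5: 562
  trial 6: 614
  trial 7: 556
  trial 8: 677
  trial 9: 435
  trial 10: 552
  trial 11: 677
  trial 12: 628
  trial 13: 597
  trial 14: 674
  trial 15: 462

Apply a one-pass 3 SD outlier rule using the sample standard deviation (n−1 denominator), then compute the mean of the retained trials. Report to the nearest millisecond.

591 ms

n = 15, ΣRT = 8861, M = 590.733
Σ(x−M)² = 88524.93; s = √(88524.93/14) = 79.519
Cutoffs: 590.733 ± 3·79.519 → [352.2, 829.3]
No RTs fall outside the cutoffs; all 15 retained. Mean = 8861/15 = 590.733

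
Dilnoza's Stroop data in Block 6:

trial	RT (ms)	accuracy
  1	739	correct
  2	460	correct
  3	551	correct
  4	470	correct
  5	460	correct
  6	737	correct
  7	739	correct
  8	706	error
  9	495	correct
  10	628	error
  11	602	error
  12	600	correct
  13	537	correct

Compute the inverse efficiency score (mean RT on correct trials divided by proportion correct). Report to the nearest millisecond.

752 ms

Correct trials (n=10): 739, 460, 551, 470, 460, 737, 739, 495, 600, 537
Mean correct RT = 5788/10 = 578.8000 ms
Proportion correct = 10/13
IES = 578.8000 / (10/13) = 752.440 ms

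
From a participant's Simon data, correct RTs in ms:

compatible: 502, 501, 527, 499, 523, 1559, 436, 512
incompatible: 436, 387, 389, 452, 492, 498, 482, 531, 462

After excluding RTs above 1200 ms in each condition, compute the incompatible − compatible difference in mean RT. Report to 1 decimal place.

-41.2 ms

compatible: exclude 1559
M(compatible) = 3500/7 = 500.000
M(incompatible) = 4129/9 = 458.778
Difference = 458.778 − 500.000 = -41.222 ms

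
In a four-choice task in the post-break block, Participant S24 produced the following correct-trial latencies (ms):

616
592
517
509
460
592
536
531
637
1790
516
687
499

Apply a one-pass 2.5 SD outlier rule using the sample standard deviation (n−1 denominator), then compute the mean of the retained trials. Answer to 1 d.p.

n = 13, ΣRT = 8482, M = 652.462
Σ(x−M)² = 1450527.23; s = √(1450527.23/12) = 347.674
Cutoffs: 652.462 ± 2.5·347.674 → [-216.7, 1521.6]
Outside: 1790 → excluded.
Retained (n=12): Σ = 6692, mean = 6692/12 = 557.667

557.7 ms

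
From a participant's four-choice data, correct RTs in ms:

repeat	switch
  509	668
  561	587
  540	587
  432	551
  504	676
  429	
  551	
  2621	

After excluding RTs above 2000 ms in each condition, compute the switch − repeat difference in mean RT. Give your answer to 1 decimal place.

110.1 ms

repeat: exclude 2621
M(repeat) = 3526/7 = 503.714
M(switch) = 3069/5 = 613.800
Difference = 613.800 − 503.714 = 110.086 ms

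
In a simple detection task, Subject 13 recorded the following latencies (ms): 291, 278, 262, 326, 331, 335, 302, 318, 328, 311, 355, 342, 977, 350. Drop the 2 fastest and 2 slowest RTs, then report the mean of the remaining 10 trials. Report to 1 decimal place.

Sorted: 262, 278, 291, 302, 311, 318, 326, 328, 331, 335, 342, 350, 355, 977
Drop lowest 2 (262, 278) and highest 2 (355, 977)
Remaining (n=10): Σ = 3234, mean = 3234/10 = 323.400

323.4 ms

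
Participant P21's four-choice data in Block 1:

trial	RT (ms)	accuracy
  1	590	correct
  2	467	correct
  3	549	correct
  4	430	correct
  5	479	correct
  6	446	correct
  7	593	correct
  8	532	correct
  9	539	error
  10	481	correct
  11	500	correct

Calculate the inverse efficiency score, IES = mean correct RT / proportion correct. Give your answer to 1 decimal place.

557.4 ms

Correct trials (n=10): 590, 467, 549, 430, 479, 446, 593, 532, 481, 500
Mean correct RT = 5067/10 = 506.7000 ms
Proportion correct = 10/11
IES = 506.7000 / (10/11) = 557.370 ms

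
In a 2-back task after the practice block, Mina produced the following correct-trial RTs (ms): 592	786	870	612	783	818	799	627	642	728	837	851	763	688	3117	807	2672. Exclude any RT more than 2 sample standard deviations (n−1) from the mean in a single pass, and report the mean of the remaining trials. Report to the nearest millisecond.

n = 17, ΣRT = 16992, M = 999.529
Σ(x−M)² = 8358396.24; s = √(8358396.24/16) = 722.772
Cutoffs: 999.529 ± 2·722.772 → [-446.0, 2445.1]
Outside: 2672, 3117 → excluded.
Retained (n=15): Σ = 11203, mean = 11203/15 = 746.867

747 ms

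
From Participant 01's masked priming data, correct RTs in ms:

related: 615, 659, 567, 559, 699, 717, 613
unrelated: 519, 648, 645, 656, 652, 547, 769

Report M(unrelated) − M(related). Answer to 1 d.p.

1.0 ms

M(related) = 4429/7 = 632.714
M(unrelated) = 4436/7 = 633.714
Difference = 633.714 − 632.714 = 1.000 ms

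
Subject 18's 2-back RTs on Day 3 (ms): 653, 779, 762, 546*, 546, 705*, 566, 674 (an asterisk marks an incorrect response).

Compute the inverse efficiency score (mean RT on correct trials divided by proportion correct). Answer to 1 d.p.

Correct trials (n=6): 653, 779, 762, 546, 566, 674
Mean correct RT = 3980/6 = 663.3333 ms
Proportion correct = 6/8
IES = 663.3333 / (6/8) = 884.444 ms

884.4 ms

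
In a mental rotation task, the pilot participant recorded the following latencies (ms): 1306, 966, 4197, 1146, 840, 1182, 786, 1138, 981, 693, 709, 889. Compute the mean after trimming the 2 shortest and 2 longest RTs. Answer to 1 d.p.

991.0 ms

Sorted: 693, 709, 786, 840, 889, 966, 981, 1138, 1146, 1182, 1306, 4197
Drop lowest 2 (693, 709) and highest 2 (1306, 4197)
Remaining (n=8): Σ = 7928, mean = 7928/8 = 991.000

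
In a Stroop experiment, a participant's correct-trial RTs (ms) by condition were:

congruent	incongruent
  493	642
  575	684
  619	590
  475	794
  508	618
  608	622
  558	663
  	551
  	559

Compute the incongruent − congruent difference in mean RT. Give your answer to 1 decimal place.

M(congruent) = 3836/7 = 548.000
M(incongruent) = 5723/9 = 635.889
Difference = 635.889 − 548.000 = 87.889 ms

87.9 ms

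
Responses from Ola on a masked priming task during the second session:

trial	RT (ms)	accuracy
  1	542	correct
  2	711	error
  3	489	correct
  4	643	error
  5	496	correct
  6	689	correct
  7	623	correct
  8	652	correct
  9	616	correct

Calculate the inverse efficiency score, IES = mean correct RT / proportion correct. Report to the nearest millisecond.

Correct trials (n=7): 542, 489, 496, 689, 623, 652, 616
Mean correct RT = 4107/7 = 586.7143 ms
Proportion correct = 7/9
IES = 586.7143 / (7/9) = 754.347 ms

754 ms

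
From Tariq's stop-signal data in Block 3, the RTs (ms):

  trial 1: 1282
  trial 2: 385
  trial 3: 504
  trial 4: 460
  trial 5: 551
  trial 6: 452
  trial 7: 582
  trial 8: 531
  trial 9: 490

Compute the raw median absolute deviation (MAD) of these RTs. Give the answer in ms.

Sorted: 385, 452, 460, 490, 504, 531, 551, 582, 1282 → median = 504
|x − 504|: 778, 119, 0, 44, 47, 52, 78, 27, 14
Sorted deviations: 0, 14, 27, 44, 47, 52, 78, 119, 778 → MAD = 47

47 ms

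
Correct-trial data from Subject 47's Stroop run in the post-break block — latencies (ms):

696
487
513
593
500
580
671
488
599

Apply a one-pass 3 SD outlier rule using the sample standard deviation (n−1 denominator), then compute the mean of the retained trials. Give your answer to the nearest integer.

n = 9, ΣRT = 5127, M = 569.667
Σ(x−M)² = 49308.00; s = √(49308.00/8) = 78.508
Cutoffs: 569.667 ± 3·78.508 → [334.1, 805.2]
No RTs fall outside the cutoffs; all 9 retained. Mean = 5127/9 = 569.667

570 ms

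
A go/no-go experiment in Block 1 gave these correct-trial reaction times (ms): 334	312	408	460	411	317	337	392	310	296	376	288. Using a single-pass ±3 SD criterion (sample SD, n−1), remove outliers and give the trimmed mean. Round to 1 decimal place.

353.4 ms

n = 12, ΣRT = 4241, M = 353.417
Σ(x−M)² = 32802.92; s = √(32802.92/11) = 54.608
Cutoffs: 353.417 ± 3·54.608 → [189.6, 517.2]
No RTs fall outside the cutoffs; all 12 retained. Mean = 4241/12 = 353.417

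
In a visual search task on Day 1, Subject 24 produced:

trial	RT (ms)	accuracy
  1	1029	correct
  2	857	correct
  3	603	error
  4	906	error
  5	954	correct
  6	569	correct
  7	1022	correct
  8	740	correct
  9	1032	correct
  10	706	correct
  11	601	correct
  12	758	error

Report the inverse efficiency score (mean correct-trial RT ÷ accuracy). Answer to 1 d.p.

Correct trials (n=9): 1029, 857, 954, 569, 1022, 740, 1032, 706, 601
Mean correct RT = 7510/9 = 834.4444 ms
Proportion correct = 9/12
IES = 834.4444 / (9/12) = 1112.593 ms

1112.6 ms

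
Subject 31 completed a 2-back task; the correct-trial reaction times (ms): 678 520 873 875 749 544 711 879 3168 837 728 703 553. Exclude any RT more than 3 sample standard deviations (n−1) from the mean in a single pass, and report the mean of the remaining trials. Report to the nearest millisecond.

n = 13, ΣRT = 11818, M = 909.077
Σ(x−M)² = 5716260.92; s = √(5716260.92/12) = 690.185
Cutoffs: 909.077 ± 3·690.185 → [-1161.5, 2979.6]
Outside: 3168 → excluded.
Retained (n=12): Σ = 8650, mean = 8650/12 = 720.833

721 ms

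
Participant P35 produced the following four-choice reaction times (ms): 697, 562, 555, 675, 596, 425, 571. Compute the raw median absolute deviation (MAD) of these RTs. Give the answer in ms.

Sorted: 425, 555, 562, 571, 596, 675, 697 → median = 571
|x − 571|: 126, 9, 16, 104, 25, 146, 0
Sorted deviations: 0, 9, 16, 25, 104, 126, 146 → MAD = 25

25 ms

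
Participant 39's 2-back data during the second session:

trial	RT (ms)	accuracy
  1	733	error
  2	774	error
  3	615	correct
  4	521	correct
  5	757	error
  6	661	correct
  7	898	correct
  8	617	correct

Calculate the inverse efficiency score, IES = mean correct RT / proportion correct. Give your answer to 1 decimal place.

1059.8 ms

Correct trials (n=5): 615, 521, 661, 898, 617
Mean correct RT = 3312/5 = 662.4000 ms
Proportion correct = 5/8
IES = 662.4000 / (5/8) = 1059.840 ms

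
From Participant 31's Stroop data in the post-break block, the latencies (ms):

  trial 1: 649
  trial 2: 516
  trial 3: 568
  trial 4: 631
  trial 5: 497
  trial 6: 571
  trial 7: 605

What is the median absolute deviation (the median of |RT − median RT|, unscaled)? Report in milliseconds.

55 ms

Sorted: 497, 516, 568, 571, 605, 631, 649 → median = 571
|x − 571|: 78, 55, 3, 60, 74, 0, 34
Sorted deviations: 0, 3, 34, 55, 60, 74, 78 → MAD = 55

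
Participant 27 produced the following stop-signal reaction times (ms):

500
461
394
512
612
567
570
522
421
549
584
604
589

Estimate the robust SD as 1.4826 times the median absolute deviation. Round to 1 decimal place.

59.3 ms

Sorted: 394, 421, 461, 500, 512, 522, 549, 567, 570, 584, 589, 604, 612 → median = 549
|x − 549| sorted: 0, 18, 21, 27, 35, 37, 40, 49, 55, 63, 88, 128, 155 → MAD = 40
Robust SD ≈ 1.4826 × 40 = 59.304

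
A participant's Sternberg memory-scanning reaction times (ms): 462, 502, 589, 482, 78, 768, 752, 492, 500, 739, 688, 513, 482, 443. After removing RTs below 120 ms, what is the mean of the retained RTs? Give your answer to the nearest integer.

Excluded: 78
Retained (n=13): Σ = 7412
Mean = 7412/13 = 570.1538

570 ms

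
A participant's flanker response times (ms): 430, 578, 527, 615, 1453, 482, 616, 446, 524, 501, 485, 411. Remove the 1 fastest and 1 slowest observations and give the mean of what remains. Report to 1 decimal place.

Sorted: 411, 430, 446, 482, 485, 501, 524, 527, 578, 615, 616, 1453
Drop lowest 1 (411) and highest 1 (1453)
Remaining (n=10): Σ = 5204, mean = 5204/10 = 520.400

520.4 ms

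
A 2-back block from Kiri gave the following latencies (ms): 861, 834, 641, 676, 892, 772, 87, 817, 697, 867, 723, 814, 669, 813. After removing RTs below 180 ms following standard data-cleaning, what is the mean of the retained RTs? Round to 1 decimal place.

775.1 ms

Excluded: 87
Retained (n=13): Σ = 10076
Mean = 10076/13 = 775.0769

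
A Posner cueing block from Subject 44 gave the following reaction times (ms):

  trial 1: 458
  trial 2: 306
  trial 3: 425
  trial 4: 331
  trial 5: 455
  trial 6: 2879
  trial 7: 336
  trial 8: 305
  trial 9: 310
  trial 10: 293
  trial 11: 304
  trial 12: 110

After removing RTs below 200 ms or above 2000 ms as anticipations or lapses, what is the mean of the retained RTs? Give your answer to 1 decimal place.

Excluded: 110, 2879
Retained (n=10): Σ = 3523
Mean = 3523/10 = 352.3000

352.3 ms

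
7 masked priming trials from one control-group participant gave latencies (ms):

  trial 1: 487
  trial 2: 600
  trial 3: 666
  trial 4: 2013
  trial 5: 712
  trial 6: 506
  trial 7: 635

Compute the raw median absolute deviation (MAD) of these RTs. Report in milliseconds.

77 ms

Sorted: 487, 506, 600, 635, 666, 712, 2013 → median = 635
|x − 635|: 148, 35, 31, 1378, 77, 129, 0
Sorted deviations: 0, 31, 35, 77, 129, 148, 1378 → MAD = 77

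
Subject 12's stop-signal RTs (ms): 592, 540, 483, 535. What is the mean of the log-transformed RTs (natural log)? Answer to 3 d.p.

ln(RT): 6.3835, 6.2916, 6.1800, 6.2823
Σ ln(RT) = 25.1374
Mean = 25.1374/4 = 6.28434

6.284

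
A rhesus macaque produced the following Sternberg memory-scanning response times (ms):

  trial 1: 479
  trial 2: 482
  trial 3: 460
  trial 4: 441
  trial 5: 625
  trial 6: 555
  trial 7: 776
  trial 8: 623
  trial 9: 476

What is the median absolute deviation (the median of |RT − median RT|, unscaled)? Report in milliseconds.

41 ms

Sorted: 441, 460, 476, 479, 482, 555, 623, 625, 776 → median = 482
|x − 482|: 3, 0, 22, 41, 143, 73, 294, 141, 6
Sorted deviations: 0, 3, 6, 22, 41, 73, 141, 143, 294 → MAD = 41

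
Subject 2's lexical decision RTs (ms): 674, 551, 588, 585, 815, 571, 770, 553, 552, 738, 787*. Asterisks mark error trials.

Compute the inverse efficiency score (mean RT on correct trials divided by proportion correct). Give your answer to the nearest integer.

Correct trials (n=10): 674, 551, 588, 585, 815, 571, 770, 553, 552, 738
Mean correct RT = 6397/10 = 639.7000 ms
Proportion correct = 10/11
IES = 639.7000 / (10/11) = 703.670 ms

704 ms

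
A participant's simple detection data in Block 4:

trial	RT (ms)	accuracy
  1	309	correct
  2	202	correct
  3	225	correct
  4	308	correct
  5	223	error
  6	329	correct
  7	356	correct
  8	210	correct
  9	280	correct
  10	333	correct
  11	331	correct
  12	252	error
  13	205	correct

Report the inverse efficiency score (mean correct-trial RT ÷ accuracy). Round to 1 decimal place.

Correct trials (n=11): 309, 202, 225, 308, 329, 356, 210, 280, 333, 331, 205
Mean correct RT = 3088/11 = 280.7273 ms
Proportion correct = 11/13
IES = 280.7273 / (11/13) = 331.769 ms

331.8 ms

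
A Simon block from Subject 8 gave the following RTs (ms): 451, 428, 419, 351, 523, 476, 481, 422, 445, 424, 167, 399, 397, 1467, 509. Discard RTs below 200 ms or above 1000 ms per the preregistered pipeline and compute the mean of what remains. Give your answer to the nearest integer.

Excluded: 167, 1467
Retained (n=13): Σ = 5725
Mean = 5725/13 = 440.3846

440 ms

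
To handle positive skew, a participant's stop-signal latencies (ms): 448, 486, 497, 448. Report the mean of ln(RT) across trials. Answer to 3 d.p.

6.151

ln(RT): 6.1048, 6.1862, 6.2086, 6.1048
Σ ln(RT) = 24.6044
Mean = 24.6044/4 = 6.15110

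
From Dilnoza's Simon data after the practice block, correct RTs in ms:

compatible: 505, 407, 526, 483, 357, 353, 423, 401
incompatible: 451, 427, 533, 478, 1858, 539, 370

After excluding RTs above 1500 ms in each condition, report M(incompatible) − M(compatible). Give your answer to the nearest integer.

incompatible: exclude 1858
M(compatible) = 3455/8 = 431.875
M(incompatible) = 2798/6 = 466.333
Difference = 466.333 − 431.875 = 34.458 ms

34 ms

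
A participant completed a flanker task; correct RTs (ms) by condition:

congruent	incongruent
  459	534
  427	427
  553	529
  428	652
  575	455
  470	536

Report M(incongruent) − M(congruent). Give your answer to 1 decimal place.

36.8 ms

M(congruent) = 2912/6 = 485.333
M(incongruent) = 3133/6 = 522.167
Difference = 522.167 − 485.333 = 36.833 ms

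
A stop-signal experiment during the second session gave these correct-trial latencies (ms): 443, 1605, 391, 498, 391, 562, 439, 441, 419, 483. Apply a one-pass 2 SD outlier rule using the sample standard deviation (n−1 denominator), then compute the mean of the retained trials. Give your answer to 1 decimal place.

n = 10, ΣRT = 5672, M = 567.200
Σ(x−M)² = 1220777.60; s = √(1220777.60/9) = 368.296
Cutoffs: 567.200 ± 2·368.296 → [-169.4, 1303.8]
Outside: 1605 → excluded.
Retained (n=9): Σ = 4067, mean = 4067/9 = 451.889

451.9 ms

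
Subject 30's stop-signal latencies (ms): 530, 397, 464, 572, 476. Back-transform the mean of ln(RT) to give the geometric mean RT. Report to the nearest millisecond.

484 ms

ln(RT): 6.2729, 5.9839, 6.1399, 6.3491, 6.1654
Mean ln(RT) = 30.9113/5 = 6.18225
Geometric mean = exp(6.18225) = 484.08 ms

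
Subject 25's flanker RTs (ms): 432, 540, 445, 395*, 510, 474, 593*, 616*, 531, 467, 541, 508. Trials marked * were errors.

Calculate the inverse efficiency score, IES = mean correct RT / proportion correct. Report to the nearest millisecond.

Correct trials (n=9): 432, 540, 445, 510, 474, 531, 467, 541, 508
Mean correct RT = 4448/9 = 494.2222 ms
Proportion correct = 9/12
IES = 494.2222 / (9/12) = 658.963 ms

659 ms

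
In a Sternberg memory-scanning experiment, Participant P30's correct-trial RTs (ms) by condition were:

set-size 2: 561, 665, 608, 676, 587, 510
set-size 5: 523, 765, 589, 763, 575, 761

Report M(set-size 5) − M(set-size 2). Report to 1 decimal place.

61.5 ms

M(set-size 2) = 3607/6 = 601.167
M(set-size 5) = 3976/6 = 662.667
Difference = 662.667 − 601.167 = 61.500 ms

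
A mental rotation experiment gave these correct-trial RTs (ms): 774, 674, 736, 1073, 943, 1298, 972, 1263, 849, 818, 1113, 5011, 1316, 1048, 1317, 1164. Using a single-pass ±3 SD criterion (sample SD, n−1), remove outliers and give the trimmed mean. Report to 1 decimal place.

n = 16, ΣRT = 20369, M = 1273.062
Σ(x−M)² = 15587732.94; s = √(15587732.94/15) = 1019.403
Cutoffs: 1273.062 ± 3·1019.403 → [-1785.1, 4331.3]
Outside: 5011 → excluded.
Retained (n=15): Σ = 15358, mean = 15358/15 = 1023.867

1023.9 ms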